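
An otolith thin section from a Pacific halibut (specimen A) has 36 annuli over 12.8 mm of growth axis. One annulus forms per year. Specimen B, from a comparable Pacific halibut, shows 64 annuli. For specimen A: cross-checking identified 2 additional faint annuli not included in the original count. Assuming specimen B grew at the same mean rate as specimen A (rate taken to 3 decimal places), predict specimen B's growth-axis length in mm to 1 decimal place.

21.6 mm

Specimen A: after corrections the count is 36 + 2 = 38 annuli.
A: 12.8 mm over 38 years gives 12.8 / 38 ≈ 0.337 mm per year.
Length of B = 0.337 × 64 = 21.6 mm.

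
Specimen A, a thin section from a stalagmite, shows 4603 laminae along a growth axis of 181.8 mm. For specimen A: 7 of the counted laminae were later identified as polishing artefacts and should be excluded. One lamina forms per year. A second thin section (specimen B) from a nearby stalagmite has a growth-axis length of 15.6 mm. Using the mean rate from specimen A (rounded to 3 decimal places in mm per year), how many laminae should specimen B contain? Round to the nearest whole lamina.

Specimen A: after corrections the count is 4603 − 7 = 4596 laminae.
A: 181.8 mm over 4596 years gives 181.8 / 4596 ≈ 0.040 mm/yr.
Specimen B: 15.6 mm / 0.040 mm per year = 390.00 years ≈ 390 laminae.

390 laminae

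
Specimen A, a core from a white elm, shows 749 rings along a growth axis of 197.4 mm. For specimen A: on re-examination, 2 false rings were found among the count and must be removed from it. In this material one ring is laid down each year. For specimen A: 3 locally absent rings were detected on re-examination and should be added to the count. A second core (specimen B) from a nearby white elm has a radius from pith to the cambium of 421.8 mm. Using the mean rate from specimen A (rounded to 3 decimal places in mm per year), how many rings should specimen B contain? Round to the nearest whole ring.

Specimen A: correcting the raw count gives 749 − 2 + 3 = 750 true rings.
A: Extension rate ≈ 197.4 / 750 = 0.263 mm/year.
For B, 421.8 / 0.263 = 1603.80 years ≈ 1604 rings.

1604 rings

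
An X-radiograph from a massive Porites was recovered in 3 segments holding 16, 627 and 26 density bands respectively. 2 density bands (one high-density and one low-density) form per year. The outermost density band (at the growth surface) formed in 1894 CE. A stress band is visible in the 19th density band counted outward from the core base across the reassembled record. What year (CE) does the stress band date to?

1569 CE

Total density bands = 16 + 627 + 26 = 669.
Between density band 19 and the growth surface there are 669 − 19 = 650 density bands.
With 2 density bands per year, 650 / 2 = 325 years.
1894 − 325 = 1569 CE.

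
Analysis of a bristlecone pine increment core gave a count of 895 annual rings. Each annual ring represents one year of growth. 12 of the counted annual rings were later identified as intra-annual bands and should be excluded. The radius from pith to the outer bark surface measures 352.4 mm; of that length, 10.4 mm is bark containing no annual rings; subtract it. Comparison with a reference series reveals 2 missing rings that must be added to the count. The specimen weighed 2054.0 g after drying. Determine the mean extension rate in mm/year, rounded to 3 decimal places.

0.386 mm/year

Adjusted count: 895 − 12 + 2 = 885 annual rings.
Net length = 352.4 − 10.4 = 342.0 mm.
Extension rate ≈ 342.0 / 885 = 0.386 mm/year.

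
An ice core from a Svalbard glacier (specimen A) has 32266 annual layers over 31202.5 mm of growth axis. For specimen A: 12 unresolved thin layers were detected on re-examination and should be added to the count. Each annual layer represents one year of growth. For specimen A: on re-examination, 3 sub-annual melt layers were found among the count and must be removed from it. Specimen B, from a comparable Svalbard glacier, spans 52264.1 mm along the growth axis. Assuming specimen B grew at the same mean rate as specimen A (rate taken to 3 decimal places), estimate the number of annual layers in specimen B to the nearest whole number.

Specimen A: true annual layer count = 32266 − 3 + 12 = 32275.
A: 31202.5 mm over 32275 years gives 31202.5 / 32275 ≈ 0.967 mm/yr.
Specimen B: 52264.1 mm / 0.967 mm per year = 54047.67 years ≈ 54048 annual layers.

54048 annual layers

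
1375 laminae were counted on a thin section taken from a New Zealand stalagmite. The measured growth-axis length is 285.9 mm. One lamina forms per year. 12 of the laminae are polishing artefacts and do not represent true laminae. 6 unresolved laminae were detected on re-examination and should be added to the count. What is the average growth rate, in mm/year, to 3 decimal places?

0.209 mm/year

Correcting the raw count gives 1375 − 12 + 6 = 1369 true laminae.
Extension rate ≈ 285.9 / 1369 = 0.209 mm/year.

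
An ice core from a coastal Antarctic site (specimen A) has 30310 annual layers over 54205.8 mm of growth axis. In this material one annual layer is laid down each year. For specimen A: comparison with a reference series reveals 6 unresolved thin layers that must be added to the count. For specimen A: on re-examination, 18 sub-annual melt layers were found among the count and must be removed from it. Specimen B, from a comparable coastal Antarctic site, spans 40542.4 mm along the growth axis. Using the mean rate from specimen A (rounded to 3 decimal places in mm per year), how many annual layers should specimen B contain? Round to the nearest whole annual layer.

Specimen A: true annual layer count = 30310 − 18 + 6 = 30298.
A: Extension rate ≈ 54205.8 / 30298 = 1.789 mm/year.
Specimen B: 40542.4 mm / 1.789 mm per year = 22662.05 years ≈ 22662 annual layers.

22662 annual layers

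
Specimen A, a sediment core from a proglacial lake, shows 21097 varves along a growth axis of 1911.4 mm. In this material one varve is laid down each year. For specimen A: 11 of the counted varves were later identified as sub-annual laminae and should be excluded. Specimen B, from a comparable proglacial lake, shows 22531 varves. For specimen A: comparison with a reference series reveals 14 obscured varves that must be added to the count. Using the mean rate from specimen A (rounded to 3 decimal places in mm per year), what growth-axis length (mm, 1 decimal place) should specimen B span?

2050.3 mm

Specimen A: correcting the raw count gives 21097 − 11 + 14 = 21100 true varves.
A: Extension rate ≈ 1911.4 / 21100 = 0.091 mm/year.
Length of B = 0.091 × 22531 = 2050.3 mm.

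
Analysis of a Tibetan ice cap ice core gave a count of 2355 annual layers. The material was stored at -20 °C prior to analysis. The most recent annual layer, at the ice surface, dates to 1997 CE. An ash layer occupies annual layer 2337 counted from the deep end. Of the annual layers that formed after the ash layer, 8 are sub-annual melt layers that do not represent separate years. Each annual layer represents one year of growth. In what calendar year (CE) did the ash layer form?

1987 CE

The ash layer sits at annual layer 2337 from the deep end, so 2355 − 2337 = 18 annual layers formed after it.
Removing the 8 false annual layers leaves 18 − 8 = 10 true annual layers beyond the ash layer.
1997 − 10 = 1987 CE.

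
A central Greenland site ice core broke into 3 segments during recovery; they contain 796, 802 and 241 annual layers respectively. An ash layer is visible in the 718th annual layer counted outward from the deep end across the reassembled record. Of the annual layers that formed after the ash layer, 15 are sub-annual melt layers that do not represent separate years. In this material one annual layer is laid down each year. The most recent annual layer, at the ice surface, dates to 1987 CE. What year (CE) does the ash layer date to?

Total annual layers = 796 + 802 + 241 = 1839.
Between annual layer 718 and the ice surface there are 1839 − 718 = 1121 annual layers.
1121 − 15 false = 1106 true annual layers after the ash layer.
Counting back 1106 years from 1987 CE places the ash layer in 1987 − 1106 = 881 CE.

881 CE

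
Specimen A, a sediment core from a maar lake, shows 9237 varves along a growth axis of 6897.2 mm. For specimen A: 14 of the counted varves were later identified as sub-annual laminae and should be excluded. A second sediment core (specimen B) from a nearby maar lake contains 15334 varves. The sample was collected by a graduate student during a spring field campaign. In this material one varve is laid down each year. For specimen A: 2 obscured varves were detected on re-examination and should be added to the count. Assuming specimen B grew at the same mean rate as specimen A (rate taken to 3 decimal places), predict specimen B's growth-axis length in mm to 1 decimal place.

Specimen A: after corrections the count is 9237 − 14 + 2 = 9225 varves.
A: 6897.2 mm over 9225 years gives 6897.2 / 9225 ≈ 0.748 mm/yr.
For B, 0.748 mm/year × 15334 years = 11469.8 mm.

11469.8 mm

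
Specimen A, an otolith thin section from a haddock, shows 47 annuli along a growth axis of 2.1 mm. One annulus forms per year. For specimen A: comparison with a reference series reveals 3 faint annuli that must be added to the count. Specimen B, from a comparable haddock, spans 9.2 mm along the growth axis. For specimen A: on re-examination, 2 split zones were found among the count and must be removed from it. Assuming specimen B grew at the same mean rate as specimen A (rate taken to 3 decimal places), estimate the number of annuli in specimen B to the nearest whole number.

Specimen A: adjusted count: 47 − 2 + 3 = 48 annuli.
A: Extension rate ≈ 2.1 / 48 = 0.044 mm per year.
For B, 9.2 / 0.044 = 209.09 years ≈ 209 annuli.

209 annuli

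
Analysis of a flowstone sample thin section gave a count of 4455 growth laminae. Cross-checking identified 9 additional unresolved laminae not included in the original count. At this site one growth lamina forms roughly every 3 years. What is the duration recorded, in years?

13392 yr

Correcting the raw count gives 4455 + 9 = 4464 true growth laminae.
Multiplying by 3 years per growth lamina: 4464 × 3 = 13392 years.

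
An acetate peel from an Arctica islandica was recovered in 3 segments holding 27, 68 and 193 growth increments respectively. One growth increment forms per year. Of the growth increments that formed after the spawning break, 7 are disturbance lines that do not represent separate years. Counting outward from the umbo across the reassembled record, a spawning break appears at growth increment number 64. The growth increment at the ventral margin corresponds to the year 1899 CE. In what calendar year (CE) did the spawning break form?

1682 CE

Total growth increments = 27 + 68 + 193 = 288.
288 − 64 = 224 growth increments lie beyond the spawning break toward the ventral margin.
224 − 7 false = 217 true growth increments after the spawning break.
1899 − 217 = 1682 CE.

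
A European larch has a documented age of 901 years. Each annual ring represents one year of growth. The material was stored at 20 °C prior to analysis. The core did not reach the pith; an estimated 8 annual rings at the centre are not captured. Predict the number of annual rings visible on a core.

Expected annual rings over 901 years: 901.
Subtracting the 8 annual rings not captured gives 901 − 8 = 893 annual rings in the record.

893 annual rings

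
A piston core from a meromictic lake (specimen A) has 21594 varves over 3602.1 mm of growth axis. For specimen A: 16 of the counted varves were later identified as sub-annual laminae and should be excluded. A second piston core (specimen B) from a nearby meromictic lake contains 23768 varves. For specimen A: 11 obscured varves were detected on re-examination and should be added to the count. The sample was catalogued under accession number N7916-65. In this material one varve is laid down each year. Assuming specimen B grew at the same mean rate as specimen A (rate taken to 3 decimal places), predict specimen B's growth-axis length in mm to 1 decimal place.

3969.3 mm

Specimen A: after corrections the count is 21594 − 16 + 11 = 21589 varves.
A: 3602.1 mm over 21589 years gives 3602.1 / 21589 ≈ 0.167 mm/yr.
For B, 0.167 mm/year × 23768 years = 3969.3 mm.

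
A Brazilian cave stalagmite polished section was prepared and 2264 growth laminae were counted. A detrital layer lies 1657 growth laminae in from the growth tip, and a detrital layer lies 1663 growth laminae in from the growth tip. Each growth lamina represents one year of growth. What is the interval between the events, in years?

6 years

The two markers are separated by 1663 − 1657 = 6 growth laminae.
That is 6 years at one growth lamina per year.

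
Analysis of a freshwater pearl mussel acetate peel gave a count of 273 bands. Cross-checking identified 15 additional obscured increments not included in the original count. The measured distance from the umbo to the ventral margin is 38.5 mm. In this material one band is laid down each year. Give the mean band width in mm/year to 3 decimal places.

0.134 mm/year

True band count = 273 + 15 = 288.
Extension rate ≈ 38.5 / 288 = 0.134 mm/year.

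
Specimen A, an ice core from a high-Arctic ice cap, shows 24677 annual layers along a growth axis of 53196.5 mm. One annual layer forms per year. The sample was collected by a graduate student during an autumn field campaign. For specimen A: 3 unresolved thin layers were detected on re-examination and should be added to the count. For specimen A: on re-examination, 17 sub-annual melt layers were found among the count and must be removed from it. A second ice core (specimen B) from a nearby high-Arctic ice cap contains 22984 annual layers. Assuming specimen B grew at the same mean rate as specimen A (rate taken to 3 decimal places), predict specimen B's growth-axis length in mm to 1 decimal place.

49576.5 mm

Specimen A: true annual layer count = 24677 − 17 + 3 = 24663.
A: 53196.5 mm over 24663 years gives 53196.5 / 24663 ≈ 2.157 mm/yr.
For B, 2.157 mm/year × 22984 years = 49576.5 mm.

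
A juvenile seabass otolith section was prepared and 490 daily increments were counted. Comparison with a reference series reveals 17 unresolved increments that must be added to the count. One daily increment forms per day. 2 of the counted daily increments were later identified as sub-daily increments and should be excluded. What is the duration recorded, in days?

Correcting the raw count gives 490 − 2 + 17 = 505 true daily increments.
At one daily increment per day, that is 505 days.

505 d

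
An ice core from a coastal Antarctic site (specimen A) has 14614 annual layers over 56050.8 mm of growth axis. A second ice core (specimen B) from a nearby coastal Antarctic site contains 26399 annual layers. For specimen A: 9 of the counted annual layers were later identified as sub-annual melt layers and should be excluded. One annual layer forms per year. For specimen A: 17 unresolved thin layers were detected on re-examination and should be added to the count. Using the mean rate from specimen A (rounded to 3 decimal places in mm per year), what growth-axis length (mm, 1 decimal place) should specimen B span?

Specimen A: correcting the raw count gives 14614 − 9 + 17 = 14622 true annual layers.
A: 56050.8 mm over 14622 years gives 56050.8 / 14622 ≈ 3.833 mm per year.
B's length ≈ 3.833 × 26399 = 101187.4 mm.

101187.4 mm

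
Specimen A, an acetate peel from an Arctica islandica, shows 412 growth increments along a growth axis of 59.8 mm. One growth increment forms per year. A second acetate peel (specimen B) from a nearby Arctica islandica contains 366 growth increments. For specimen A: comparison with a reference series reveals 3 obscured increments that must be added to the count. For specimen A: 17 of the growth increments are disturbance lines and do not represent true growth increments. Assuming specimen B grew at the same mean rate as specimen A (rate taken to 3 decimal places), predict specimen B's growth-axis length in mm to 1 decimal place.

Specimen A: after corrections the count is 412 − 17 + 3 = 398 growth increments.
A: 59.8 mm over 398 years gives 59.8 / 398 ≈ 0.150 mm per year.
Length of B = 0.150 × 366 = 54.9 mm.

54.9 mm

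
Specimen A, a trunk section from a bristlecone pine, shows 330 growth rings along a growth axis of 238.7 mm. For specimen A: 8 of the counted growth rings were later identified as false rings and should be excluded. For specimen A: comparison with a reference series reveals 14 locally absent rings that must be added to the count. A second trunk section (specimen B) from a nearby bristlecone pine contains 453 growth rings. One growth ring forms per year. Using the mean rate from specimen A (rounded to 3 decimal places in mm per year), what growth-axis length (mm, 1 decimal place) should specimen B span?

Specimen A: true growth ring count = 330 − 8 + 14 = 336.
A: Extension rate ≈ 238.7 / 336 = 0.710 mm/year.
Length of B = 0.710 × 453 = 321.6 mm.

321.6 mm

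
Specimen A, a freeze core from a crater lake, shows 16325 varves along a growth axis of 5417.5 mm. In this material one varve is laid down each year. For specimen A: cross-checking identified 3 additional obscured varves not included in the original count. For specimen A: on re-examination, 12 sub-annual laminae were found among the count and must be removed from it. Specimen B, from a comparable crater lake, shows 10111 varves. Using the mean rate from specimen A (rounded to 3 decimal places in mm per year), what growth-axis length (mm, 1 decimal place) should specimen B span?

Specimen A: after corrections the count is 16325 − 12 + 3 = 16316 varves.
A: Mean rate = 5417.5 mm / 16316 years ≈ 0.332 mm/yr.
Length of B = 0.332 × 10111 = 3356.9 mm.

3356.9 mm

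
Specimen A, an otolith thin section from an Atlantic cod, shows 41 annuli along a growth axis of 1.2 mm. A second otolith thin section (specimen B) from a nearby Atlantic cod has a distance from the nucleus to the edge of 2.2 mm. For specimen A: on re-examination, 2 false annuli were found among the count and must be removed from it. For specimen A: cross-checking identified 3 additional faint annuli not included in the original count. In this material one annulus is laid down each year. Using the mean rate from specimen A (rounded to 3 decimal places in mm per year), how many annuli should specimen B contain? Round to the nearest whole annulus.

76 annuli

Specimen A: true annulus count = 41 − 2 + 3 = 42.
A: Extension rate ≈ 1.2 / 42 = 0.029 mm/year.
Specimen B: 2.2 mm / 0.029 mm per year = 75.86 years ≈ 76 annuli.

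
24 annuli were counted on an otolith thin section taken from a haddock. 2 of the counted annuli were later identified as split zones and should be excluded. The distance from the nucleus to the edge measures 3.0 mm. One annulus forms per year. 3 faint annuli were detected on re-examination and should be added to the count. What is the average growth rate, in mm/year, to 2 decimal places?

True annulus count = 24 − 2 + 3 = 25.
Mean rate = 3.0 mm / 25 years ≈ 0.12 mm/year.

0.12 mm/year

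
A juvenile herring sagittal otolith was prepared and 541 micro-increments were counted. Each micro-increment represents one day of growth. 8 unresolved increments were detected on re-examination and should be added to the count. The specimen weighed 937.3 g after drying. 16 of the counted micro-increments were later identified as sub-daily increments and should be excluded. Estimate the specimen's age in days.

533 days

Adjusted count: 541 − 16 + 8 = 533 micro-increments.
With a one-to-one micro-increment periodicity this is 533 days.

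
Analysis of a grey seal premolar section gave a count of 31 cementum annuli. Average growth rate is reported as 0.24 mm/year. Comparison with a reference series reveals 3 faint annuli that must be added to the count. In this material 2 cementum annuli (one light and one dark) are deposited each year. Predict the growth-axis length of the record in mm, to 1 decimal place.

Correcting the raw count gives 31 + 3 = 34 true cementum annuli.
34 cementum annuli at 2 per year is 34 / 2 = 17 years.
Length ≈ 0.24 × 17 = 4.1 mm.

4.1 mm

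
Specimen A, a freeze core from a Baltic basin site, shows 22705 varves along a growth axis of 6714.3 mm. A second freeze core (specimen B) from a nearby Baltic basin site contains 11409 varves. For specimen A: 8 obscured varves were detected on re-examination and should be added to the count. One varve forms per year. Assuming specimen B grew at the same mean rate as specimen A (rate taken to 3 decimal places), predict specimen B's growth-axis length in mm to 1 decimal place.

Specimen A: adjusted count: 22705 + 8 = 22713 varves.
A: Mean rate = 6714.3 mm / 22713 years ≈ 0.296 mm per year.
Length of B = 0.296 × 11409 = 3377.1 mm.

3377.1 mm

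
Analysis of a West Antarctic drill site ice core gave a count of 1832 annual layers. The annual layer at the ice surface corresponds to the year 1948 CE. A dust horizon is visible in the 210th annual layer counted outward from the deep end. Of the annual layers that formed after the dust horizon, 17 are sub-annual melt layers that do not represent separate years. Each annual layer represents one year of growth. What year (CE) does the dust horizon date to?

1832 − 210 = 1622 annual layers lie beyond the dust horizon toward the ice surface.
1622 − 17 false = 1605 true annual layers after the dust horizon.
Counting back 1605 years from 1948 CE places the dust horizon in 1948 − 1605 = 343 CE.

343 CE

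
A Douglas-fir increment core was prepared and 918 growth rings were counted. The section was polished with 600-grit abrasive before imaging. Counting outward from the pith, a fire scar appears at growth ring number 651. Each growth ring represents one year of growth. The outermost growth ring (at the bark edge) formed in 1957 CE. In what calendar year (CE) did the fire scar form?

1690 CE

918 − 651 = 267 growth rings lie beyond the fire scar toward the bark edge.
The growth ring at the bark edge is 1957 CE, so the fire scar dates to 1957 − 267 = 1690 CE.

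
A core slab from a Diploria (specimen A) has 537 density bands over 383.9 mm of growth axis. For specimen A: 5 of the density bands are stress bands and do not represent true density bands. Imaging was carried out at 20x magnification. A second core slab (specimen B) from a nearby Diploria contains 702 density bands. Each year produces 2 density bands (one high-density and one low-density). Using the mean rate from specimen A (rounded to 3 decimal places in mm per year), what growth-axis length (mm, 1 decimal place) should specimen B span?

506.5 mm

Specimen A: correcting the raw count gives 537 − 5 = 532 true density bands.
Specimen A: with 2 density bands per year, 532 / 2 = 266 years.
A: 383.9 mm over 266 years gives 383.9 / 266 ≈ 1.443 mm/yr.
Specimen B: dividing by 2 density bands per year: 702 / 2 = 351 years. Length of B = 1.443 × 351 = 506.5 mm.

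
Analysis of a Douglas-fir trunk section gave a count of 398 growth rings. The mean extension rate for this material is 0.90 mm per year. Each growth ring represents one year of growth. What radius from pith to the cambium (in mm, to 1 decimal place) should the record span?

358.2 mm

The record spans 398 years at 0.90 mm per year.
Length ≈ 0.90 × 398 = 358.2 mm.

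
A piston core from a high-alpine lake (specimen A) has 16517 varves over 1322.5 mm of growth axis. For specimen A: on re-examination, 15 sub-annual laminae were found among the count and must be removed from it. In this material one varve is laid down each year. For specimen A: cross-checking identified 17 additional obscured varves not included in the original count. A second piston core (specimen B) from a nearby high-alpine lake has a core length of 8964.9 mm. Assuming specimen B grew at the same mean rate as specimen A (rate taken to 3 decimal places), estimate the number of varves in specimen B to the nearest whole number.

112061 varves

Specimen A: correcting the raw count gives 16517 − 15 + 17 = 16519 true varves.
A: Mean rate = 1322.5 mm / 16519 years ≈ 0.080 mm/yr.
Specimen B: 8964.9 mm / 0.080 mm per year = 112061.25 years ≈ 112061 varves.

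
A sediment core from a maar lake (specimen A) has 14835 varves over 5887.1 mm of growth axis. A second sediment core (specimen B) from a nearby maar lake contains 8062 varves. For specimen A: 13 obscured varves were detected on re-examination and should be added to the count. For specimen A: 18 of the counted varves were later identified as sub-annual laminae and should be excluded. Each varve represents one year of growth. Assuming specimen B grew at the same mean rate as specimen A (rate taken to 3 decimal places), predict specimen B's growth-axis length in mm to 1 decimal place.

Specimen A: adjusted count: 14835 − 18 + 13 = 14830 varves.
A: Mean rate = 5887.1 mm / 14830 years ≈ 0.397 mm per year.
For B, 0.397 mm/year × 8062 years = 3200.6 mm.

3200.6 mm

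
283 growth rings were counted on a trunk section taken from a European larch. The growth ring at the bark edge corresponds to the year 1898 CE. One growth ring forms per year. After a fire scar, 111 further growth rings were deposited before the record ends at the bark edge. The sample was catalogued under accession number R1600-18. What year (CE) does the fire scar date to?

1787 CE

There are 111 growth rings younger than the fire scar.
Counting back 111 years from 1898 CE places the fire scar in 1898 − 111 = 1787 CE.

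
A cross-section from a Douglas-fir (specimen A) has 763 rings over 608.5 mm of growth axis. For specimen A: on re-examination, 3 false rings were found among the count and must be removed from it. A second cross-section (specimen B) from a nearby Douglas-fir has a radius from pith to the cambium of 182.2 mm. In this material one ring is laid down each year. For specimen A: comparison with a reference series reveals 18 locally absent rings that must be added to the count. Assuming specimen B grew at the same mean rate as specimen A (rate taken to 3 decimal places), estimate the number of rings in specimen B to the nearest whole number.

233 rings

Specimen A: adjusted count: 763 − 3 + 18 = 778 rings.
A: Extension rate ≈ 608.5 / 778 = 0.782 mm/year.
For B, 182.2 / 0.782 = 232.99 years ≈ 233 rings.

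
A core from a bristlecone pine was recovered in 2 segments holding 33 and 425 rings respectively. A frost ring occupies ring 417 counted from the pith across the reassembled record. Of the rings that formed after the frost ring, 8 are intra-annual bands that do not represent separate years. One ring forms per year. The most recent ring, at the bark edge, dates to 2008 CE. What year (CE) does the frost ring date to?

1975 CE

Total rings = 33 + 425 = 458.
Between ring 417 and the bark edge there are 458 − 417 = 41 rings.
Excluding 8 false rings: 41 − 8 = 33.
2008 − 33 = 1975 CE.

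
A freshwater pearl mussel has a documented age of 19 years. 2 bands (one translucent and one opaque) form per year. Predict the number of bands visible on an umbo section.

38 bands

19 years at 2 bands per year gives 19 × 2 = 38 bands.
So 38 bands should be present.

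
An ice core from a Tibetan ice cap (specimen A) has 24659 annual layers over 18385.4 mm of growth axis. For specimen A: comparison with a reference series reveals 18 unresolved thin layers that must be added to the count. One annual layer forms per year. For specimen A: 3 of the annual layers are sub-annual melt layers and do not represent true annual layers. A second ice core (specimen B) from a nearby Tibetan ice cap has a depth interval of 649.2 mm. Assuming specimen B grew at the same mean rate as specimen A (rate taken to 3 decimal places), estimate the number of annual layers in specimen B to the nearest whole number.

871 annual layers

Specimen A: adjusted count: 24659 − 3 + 18 = 24674 annual layers.
A: 18385.4 mm over 24674 years gives 18385.4 / 24674 ≈ 0.745 mm/yr.
Specimen B: 649.2 mm / 0.745 mm per year = 871.41 years ≈ 871 annual layers.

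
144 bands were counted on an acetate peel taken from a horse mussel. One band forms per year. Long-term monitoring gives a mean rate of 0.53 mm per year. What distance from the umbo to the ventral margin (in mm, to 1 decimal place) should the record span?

144 years of growth are recorded.
Predicted length = 0.53 mm/year × 144 years = 76.3 mm.

76.3 mm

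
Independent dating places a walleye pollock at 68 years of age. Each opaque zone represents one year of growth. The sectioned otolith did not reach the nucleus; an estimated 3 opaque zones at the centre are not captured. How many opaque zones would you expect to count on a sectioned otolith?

Expected opaque zones over 68 years: 68.
Less the 3 uncaptured opaque zones: 68 − 3 = 65.

65 opaque zones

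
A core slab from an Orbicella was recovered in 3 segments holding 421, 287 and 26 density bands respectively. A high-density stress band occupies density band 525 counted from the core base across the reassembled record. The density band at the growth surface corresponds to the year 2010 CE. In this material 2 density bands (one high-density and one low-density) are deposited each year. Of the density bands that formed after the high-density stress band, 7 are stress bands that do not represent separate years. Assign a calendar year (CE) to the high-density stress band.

Total density bands = 421 + 287 + 26 = 734.
Between density band 525 and the growth surface there are 734 − 525 = 209 density bands.
209 − 7 false = 202 true density bands after the high-density stress band.
Dividing by 2 density bands per year: 202 / 2 = 101 years.
The density band at the growth surface is 2010 CE, so the high-density stress band dates to 2010 − 101 = 1909 CE.

1909 CE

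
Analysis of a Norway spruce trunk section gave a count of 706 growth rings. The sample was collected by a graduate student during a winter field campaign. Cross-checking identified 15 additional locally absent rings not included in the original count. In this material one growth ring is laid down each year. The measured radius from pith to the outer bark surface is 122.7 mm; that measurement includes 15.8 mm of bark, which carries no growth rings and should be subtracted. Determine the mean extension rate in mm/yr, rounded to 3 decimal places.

0.148 mm/yr

True growth ring count = 706 + 15 = 721.
Net length = 122.7 − 15.8 = 106.9 mm.
Extension rate ≈ 106.9 / 721 = 0.148 mm/yr.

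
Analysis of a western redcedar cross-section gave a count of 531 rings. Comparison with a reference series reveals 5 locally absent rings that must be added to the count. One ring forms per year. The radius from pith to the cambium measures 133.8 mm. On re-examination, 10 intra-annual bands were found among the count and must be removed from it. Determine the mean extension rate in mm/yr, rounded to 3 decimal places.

After corrections the count is 531 − 10 + 5 = 526 rings.
Extension rate ≈ 133.8 / 526 = 0.254 mm/yr.

0.254 mm/yr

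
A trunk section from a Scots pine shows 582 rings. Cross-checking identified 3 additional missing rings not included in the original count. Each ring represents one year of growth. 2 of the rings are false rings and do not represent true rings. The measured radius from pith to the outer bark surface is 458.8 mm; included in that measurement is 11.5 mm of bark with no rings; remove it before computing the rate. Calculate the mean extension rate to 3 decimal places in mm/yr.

True ring count = 582 − 2 + 3 = 583.
Net length = 458.8 − 11.5 = 447.3 mm.
Mean rate = 447.3 mm / 583 years ≈ 0.767 mm/yr.

0.767 mm/yr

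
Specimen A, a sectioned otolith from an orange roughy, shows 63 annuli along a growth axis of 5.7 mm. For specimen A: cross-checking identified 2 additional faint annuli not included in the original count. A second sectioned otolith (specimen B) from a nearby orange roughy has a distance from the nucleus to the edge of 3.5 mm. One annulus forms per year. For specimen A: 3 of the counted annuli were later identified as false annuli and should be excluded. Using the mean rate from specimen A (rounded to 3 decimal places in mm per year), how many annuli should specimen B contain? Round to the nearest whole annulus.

38 annuli

Specimen A: after corrections the count is 63 − 3 + 2 = 62 annuli.
A: Extension rate ≈ 5.7 / 62 = 0.092 mm/yr.
B spans 3.5 / 0.092 = 38.04 years ≈ 38 annuli.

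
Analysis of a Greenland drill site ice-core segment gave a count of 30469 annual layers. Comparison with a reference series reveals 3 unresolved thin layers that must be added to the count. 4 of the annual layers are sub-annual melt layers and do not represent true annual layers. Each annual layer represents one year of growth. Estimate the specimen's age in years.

Adjusted count: 30469 − 4 + 3 = 30468 annual layers.
At one annual layer per year, that is 30468 years.

30468 years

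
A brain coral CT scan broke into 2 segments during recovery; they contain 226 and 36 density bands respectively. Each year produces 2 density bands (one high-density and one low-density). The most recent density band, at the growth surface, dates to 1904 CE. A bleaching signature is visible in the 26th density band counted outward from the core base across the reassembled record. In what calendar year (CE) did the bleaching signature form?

Total density bands = 226 + 36 = 262.
The bleaching signature sits at density band 26 from the core base, so 262 − 26 = 236 density bands formed after it.
Dividing by 2 density bands per year: 236 / 2 = 118 years.
The density band at the growth surface is 1904 CE, so the bleaching signature dates to 1904 − 118 = 1786 CE.

1786 CE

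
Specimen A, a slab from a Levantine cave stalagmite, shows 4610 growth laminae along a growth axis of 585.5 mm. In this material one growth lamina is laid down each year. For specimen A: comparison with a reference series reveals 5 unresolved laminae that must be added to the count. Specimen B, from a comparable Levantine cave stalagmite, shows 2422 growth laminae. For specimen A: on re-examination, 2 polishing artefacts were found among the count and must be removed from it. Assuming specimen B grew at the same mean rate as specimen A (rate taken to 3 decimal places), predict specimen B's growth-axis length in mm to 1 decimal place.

307.6 mm

Specimen A: true growth lamina count = 4610 − 2 + 5 = 4613.
A: Extension rate ≈ 585.5 / 4613 = 0.127 mm per year.
Length of B = 0.127 × 2422 = 307.6 mm.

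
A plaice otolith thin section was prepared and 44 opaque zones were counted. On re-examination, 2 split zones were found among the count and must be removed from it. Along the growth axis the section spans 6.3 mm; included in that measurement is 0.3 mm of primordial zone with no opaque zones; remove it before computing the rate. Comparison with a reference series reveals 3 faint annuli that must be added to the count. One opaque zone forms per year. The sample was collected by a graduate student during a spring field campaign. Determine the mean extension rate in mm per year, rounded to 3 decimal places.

True opaque zone count = 44 − 2 + 3 = 45.
The growth record spans 6.3 − 0.3 = 6.0 mm.
6.0 mm over 45 years gives 6.0 / 45 ≈ 0.133 mm per year.

0.133 mm per year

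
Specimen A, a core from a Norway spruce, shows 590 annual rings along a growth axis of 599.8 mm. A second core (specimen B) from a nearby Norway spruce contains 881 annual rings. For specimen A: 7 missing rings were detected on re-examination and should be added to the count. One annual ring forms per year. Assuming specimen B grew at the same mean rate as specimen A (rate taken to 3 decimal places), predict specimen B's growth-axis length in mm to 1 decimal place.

Specimen A: correcting the raw count gives 590 + 7 = 597 true annual rings.
A: Mean rate = 599.8 mm / 597 years ≈ 1.005 mm/yr.
B's length ≈ 1.005 × 881 = 885.4 mm.

885.4 mm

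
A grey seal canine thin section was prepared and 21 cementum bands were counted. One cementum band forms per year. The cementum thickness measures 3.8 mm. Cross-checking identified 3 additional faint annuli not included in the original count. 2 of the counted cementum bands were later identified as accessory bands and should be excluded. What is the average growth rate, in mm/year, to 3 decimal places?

Correcting the raw count gives 21 − 2 + 3 = 22 true cementum bands.
Mean rate = 3.8 mm / 22 years ≈ 0.173 mm/year.

0.173 mm/year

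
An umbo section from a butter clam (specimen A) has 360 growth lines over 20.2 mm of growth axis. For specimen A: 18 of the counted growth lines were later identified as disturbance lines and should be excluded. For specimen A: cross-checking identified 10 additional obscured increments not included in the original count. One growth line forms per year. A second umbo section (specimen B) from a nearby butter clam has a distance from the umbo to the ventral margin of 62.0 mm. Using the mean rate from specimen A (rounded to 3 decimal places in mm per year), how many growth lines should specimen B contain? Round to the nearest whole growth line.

1088 growth lines

Specimen A: adjusted count: 360 − 18 + 10 = 352 growth lines.
A: Extension rate ≈ 20.2 / 352 = 0.057 mm/year.
B spans 62.0 / 0.057 = 1087.72 years ≈ 1088 growth lines.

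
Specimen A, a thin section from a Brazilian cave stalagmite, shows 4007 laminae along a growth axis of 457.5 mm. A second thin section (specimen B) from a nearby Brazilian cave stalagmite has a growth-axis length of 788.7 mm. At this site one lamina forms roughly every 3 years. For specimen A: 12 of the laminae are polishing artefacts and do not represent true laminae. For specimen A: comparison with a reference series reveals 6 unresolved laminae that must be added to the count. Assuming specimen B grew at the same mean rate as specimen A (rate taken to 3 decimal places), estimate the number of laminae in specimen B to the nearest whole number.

Specimen A: adjusted count: 4007 − 12 + 6 = 4001 laminae.
Specimen A: multiplying by 3 years per lamina: 4001 × 3 = 12003 years.
A: Extension rate ≈ 457.5 / 12003 = 0.038 mm/yr.
B spans 788.7 / 0.038 = 20755.26 years; at 3 years per lamina that is 20755.26 / 3 ≈ 6918 laminae.

6918 laminae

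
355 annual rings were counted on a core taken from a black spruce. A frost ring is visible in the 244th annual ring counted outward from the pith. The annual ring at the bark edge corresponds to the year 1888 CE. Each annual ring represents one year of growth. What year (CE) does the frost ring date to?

355 − 244 = 111 annual rings lie beyond the frost ring toward the bark edge.
The annual ring at the bark edge is 1888 CE, so the frost ring dates to 1888 − 111 = 1777 CE.

1777 CE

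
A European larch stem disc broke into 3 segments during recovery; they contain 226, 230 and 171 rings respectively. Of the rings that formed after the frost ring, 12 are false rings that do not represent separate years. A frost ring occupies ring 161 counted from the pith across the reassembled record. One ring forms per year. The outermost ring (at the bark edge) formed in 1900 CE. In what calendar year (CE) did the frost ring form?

Total rings = 226 + 230 + 171 = 627.
The frost ring sits at ring 161 from the pith, so 627 − 161 = 466 rings formed after it.
Excluding 12 false rings: 466 − 12 = 454.
The ring at the bark edge is 1900 CE, so the frost ring dates to 1900 − 454 = 1446 CE.

1446 CE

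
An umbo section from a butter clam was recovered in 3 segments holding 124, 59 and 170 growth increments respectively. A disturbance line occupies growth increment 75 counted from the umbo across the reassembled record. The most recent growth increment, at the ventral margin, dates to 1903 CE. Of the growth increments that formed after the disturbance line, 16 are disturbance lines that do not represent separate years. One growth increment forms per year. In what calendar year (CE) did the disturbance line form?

Total growth increments = 124 + 59 + 170 = 353.
Between growth increment 75 and the ventral margin there are 353 − 75 = 278 growth increments.
Excluding 16 false growth increments: 278 − 16 = 262.
The growth increment at the ventral margin is 1903 CE, so the disturbance line dates to 1903 − 262 = 1641 CE.

1641 CE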